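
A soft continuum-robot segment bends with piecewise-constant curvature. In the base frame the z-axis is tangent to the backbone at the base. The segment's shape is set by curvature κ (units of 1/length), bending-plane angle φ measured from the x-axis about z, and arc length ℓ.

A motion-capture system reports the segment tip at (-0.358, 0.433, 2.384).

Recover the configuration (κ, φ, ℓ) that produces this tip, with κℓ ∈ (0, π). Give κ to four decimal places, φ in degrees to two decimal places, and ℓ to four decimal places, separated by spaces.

ρ = √(x²+y²) = √(-0.358² + 0.433²) = 0.56183
φ = atan2(y, x) mod 360° = atan2(0.433, -0.358) = 129.5836°
|p|² = ρ² + z² = 0.56183² + 2.384² = 5.99911
κ = 2ρ / |p|² = 2×0.56183 / 5.99911 = 0.18730
θ = 2·atan2(ρ, z) = 2·atan2(0.56183, 2.384) = 0.46289 rad
ℓ = θ/κ = 0.46289/0.18730 = 2.47131

0.1873 129.58 2.4713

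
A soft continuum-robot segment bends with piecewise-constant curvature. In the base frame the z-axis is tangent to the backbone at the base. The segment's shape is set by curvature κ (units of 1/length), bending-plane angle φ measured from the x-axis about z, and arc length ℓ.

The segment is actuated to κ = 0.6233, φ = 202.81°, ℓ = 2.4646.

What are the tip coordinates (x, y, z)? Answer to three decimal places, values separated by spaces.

θ = κ·ℓ = 0.6233 × 2.4646 = 1.53619 rad
ρ = (1 − cos θ)/κ = (1 − 0.03460)/0.6233 = 1.54885
z = sin θ / κ = 0.99940/0.6233 = 1.60340
x = ρ cos φ = 1.54885 × cos(202.81°) = -1.42772
y = ρ sin φ = 1.54885 × sin(202.81°) = -0.60045

-1.428 -0.600 1.603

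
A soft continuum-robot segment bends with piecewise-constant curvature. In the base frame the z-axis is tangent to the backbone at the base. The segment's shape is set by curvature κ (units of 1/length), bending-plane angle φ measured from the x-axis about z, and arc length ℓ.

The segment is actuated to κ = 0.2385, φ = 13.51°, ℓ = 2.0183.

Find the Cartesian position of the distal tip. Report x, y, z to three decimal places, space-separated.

0.463 0.111 1.941

θ = κ·ℓ = 0.2385 × 2.0183 = 0.48136 rad
ρ = (1 − cos θ)/κ = (1 − 0.88636)/0.2385 = 0.47646
z = sin θ / κ = 0.46299/0.2385 = 1.94125
x = ρ cos φ = 0.47646 × cos(13.51°) = 0.46328
y = ρ sin φ = 0.47646 × sin(13.51°) = 0.11131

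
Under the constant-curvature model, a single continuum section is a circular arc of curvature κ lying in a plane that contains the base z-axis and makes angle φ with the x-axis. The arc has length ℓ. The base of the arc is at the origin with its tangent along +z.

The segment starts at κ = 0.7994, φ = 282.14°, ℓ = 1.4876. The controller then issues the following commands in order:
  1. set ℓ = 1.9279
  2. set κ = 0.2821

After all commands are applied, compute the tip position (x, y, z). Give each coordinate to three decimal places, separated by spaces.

initial: κ=0.7994, φ=282.14°, ℓ=1.4876
cmd 1: set ℓ=1.9279 → (κ,φ,ℓ)=(0.7994,282.14°,1.9279) → tip=(0.2553,-1.1867,1.2504)
cmd 2: set κ=0.2821 → (κ,φ,ℓ)=(0.2821,282.14°,1.9279) → tip=(0.1076,-0.5000,1.8343)

0.108 -0.500 1.834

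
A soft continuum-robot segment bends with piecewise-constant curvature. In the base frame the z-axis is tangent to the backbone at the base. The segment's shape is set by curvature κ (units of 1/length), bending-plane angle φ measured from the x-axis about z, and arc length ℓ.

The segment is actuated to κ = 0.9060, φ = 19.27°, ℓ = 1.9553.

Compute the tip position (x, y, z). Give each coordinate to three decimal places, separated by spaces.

θ = κ·ℓ = 0.9060 × 1.9553 = 1.77150 rad
ρ = (1 − cos θ)/κ = (1 − -0.19936)/0.9060 = 1.32380
z = sin θ / κ = 0.97993/0.9060 = 1.08160
x = ρ cos φ = 1.32380 × cos(19.27°) = 1.24963
y = ρ sin φ = 1.32380 × sin(19.27°) = 0.43688

1.250 0.437 1.082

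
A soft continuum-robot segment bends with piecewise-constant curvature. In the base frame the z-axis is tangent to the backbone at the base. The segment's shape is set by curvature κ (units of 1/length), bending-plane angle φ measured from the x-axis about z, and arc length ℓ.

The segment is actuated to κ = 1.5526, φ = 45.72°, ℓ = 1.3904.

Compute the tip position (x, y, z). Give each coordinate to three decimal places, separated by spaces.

θ = κ·ℓ = 1.5526 × 1.3904 = 2.15874 rad
ρ = (1 − cos θ)/κ = (1 − -0.55465)/1.5526 = 1.00132
z = sin θ / κ = 0.83209/1.5526 = 0.53593
x = ρ cos φ = 1.00132 × cos(45.72°) = 0.69909
y = ρ sin φ = 1.00132 × sin(45.72°) = 0.71688

0.699 0.717 0.536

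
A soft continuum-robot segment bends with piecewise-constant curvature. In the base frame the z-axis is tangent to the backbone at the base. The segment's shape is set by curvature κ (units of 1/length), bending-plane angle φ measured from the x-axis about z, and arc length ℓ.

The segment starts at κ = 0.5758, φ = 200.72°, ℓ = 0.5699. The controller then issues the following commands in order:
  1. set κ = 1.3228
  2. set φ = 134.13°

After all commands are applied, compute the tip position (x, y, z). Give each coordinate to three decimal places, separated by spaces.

-0.143 0.147 0.517

initial: κ=0.5758, φ=200.72°, ℓ=0.5699
cmd 1: set κ=1.3228 → (κ,φ,ℓ)=(1.3228,200.72°,0.5699) → tip=(-0.1916,-0.0725,0.5174)
cmd 2: set φ=134.13° → (κ,φ,ℓ)=(1.3228,134.13°,0.5699) → tip=(-0.1426,0.1470,0.5174)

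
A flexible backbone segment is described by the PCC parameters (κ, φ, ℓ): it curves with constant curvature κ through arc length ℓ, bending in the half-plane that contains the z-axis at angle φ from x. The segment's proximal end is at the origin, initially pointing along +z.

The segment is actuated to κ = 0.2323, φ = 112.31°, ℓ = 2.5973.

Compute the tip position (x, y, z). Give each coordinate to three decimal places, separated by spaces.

-0.289 0.703 2.443

θ = κ·ℓ = 0.2323 × 2.5973 = 0.60335 rad
ρ = (1 − cos θ)/κ = (1 − 0.82344)/0.2323 = 0.76006
z = sin θ / κ = 0.56741/0.2323 = 2.44256
x = ρ cos φ = 0.76006 × cos(112.31°) = -0.28853
y = ρ sin φ = 0.76006 × sin(112.31°) = 0.70317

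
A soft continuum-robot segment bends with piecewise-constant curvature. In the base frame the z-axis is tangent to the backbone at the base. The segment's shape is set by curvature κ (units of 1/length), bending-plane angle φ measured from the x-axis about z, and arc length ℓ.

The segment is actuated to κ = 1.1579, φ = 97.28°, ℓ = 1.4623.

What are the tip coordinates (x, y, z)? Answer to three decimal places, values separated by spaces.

-0.123 0.961 0.857

θ = κ·ℓ = 1.1579 × 1.4623 = 1.69320 rad
ρ = (1 − cos θ)/κ = (1 − -0.12210)/1.1579 = 0.96908
z = sin θ / κ = 0.99252/1.1579 = 0.85717
x = ρ cos φ = 0.96908 × cos(97.28°) = -0.12280
y = ρ sin φ = 0.96908 × sin(97.28°) = 0.96127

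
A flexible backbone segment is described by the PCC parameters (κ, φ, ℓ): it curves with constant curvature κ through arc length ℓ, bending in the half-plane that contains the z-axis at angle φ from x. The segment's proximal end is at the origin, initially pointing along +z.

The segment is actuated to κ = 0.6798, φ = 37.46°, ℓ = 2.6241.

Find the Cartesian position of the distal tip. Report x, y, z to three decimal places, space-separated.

θ = κ·ℓ = 0.6798 × 2.6241 = 1.78386 rad
ρ = (1 − cos θ)/κ = (1 − -0.21146)/0.6798 = 1.78208
z = sin θ / κ = 0.97739/0.6798 = 1.43776
x = ρ cos φ = 1.78208 × cos(37.46°) = 1.41458
y = ρ sin φ = 1.78208 × sin(37.46°) = 1.08387

1.415 1.084 1.438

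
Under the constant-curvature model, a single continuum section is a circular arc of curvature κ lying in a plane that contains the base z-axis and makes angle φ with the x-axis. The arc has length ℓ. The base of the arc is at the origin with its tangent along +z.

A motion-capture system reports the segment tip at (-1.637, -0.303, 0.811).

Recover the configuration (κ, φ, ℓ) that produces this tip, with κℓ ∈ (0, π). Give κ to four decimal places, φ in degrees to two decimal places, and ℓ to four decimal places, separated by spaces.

0.9709 190.49 2.3019

ρ = √(x²+y²) = √(-1.637² + -0.303²) = 1.66481
φ = atan2(y, x) mod 360° = atan2(-0.303, -1.637) = 190.4865°
|p|² = ρ² + z² = 1.66481² + 0.811² = 3.42930
κ = 2ρ / |p|² = 2×1.66481 / 3.42930 = 0.97093
θ = 2·atan2(ρ, z) = 2·atan2(1.66481, 0.811) = 2.23497 rad
ℓ = θ/κ = 2.23497/0.97093 = 2.30189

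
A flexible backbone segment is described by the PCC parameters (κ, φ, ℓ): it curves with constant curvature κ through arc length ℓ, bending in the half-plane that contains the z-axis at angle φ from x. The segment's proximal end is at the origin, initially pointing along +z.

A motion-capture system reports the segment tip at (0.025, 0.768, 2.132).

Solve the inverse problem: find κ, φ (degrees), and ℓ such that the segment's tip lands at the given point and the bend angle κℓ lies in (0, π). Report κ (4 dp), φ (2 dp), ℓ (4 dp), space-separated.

0.2992 88.14 2.3121

ρ = √(x²+y²) = √(0.025² + 0.768²) = 0.76841
φ = atan2(y, x) mod 360° = atan2(0.768, 0.025) = 88.1356°
|p|² = ρ² + z² = 0.76841² + 2.132² = 5.13587
κ = 2ρ / |p|² = 2×0.76841 / 5.13587 = 0.29923
θ = 2·atan2(ρ, z) = 2·atan2(0.76841, 2.132) = 0.69185 rad
ℓ = θ/κ = 0.69185/0.29923 = 2.31208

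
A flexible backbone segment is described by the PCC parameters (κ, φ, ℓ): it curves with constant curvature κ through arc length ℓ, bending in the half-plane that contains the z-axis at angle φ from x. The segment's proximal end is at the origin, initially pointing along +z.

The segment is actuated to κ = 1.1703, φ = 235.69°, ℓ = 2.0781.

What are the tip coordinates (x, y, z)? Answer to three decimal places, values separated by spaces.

-0.847 -1.241 0.557

θ = κ·ℓ = 1.1703 × 2.0781 = 2.43200 rad
ρ = (1 − cos θ)/κ = (1 − -0.75863)/1.1703 = 1.50272
z = sin θ / κ = 0.65152/1.1703 = 0.55672
x = ρ cos φ = 1.50272 × cos(235.69°) = -0.84704
y = ρ sin φ = 1.50272 × sin(235.69°) = -1.24124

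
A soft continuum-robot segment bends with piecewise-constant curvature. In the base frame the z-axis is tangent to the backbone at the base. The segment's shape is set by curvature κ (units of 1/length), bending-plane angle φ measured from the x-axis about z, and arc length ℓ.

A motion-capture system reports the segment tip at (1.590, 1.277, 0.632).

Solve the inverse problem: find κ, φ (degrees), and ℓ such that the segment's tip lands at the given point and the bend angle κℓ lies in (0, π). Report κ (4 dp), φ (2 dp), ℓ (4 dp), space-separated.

ρ = √(x²+y²) = √(1.590² + 1.277²) = 2.03932
φ = atan2(y, x) mod 360° = atan2(1.277, 1.590) = 38.7695°
|p|² = ρ² + z² = 2.03932² + 0.632² = 4.55825
κ = 2ρ / |p|² = 2×2.03932 / 4.55825 = 0.89478
θ = 2·atan2(ρ, z) = 2·atan2(2.03932, 0.632) = 2.54055 rad
ℓ = θ/κ = 2.54055/0.89478 = 2.83930

0.8948 38.77 2.8393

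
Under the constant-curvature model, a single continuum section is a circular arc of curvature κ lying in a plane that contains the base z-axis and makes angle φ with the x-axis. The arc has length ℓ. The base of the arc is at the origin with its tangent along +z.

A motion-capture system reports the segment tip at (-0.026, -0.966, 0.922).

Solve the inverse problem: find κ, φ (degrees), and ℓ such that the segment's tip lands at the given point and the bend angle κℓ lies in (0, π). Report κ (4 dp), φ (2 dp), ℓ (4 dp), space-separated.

1.0834 268.46 1.4932

ρ = √(x²+y²) = √(-0.026² + -0.966²) = 0.96635
φ = atan2(y, x) mod 360° = atan2(-0.966, -0.026) = 268.4582°
|p|² = ρ² + z² = 0.96635² + 0.922² = 1.78392
κ = 2ρ / |p|² = 2×0.96635 / 1.78392 = 1.08340
θ = 2·atan2(ρ, z) = 2·atan2(0.96635, 0.922) = 1.61776 rad
ℓ = θ/κ = 1.61776/1.08340 = 1.49322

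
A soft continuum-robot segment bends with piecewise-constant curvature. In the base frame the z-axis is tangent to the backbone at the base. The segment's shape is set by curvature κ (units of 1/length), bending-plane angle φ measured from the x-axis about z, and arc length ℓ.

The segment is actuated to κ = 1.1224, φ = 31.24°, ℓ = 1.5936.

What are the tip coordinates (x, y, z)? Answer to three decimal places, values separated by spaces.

θ = κ·ℓ = 1.1224 × 1.5936 = 1.78866 rad
ρ = (1 − cos θ)/κ = (1 − -0.21614)/1.1224 = 1.08352
z = sin θ / κ = 0.97636/1.1224 = 0.86989
x = ρ cos φ = 1.08352 × cos(31.24°) = 0.92641
y = ρ sin φ = 1.08352 × sin(31.24°) = 0.56194

0.926 0.562 0.870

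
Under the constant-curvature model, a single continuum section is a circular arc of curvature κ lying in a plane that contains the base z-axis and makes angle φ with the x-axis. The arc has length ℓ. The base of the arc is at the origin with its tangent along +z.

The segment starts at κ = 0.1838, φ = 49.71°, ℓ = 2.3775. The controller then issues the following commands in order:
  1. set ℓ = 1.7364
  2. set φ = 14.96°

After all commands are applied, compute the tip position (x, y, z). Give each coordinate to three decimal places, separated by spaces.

0.265 0.071 1.707

initial: κ=0.1838, φ=49.71°, ℓ=2.3775
cmd 1: set ℓ=1.7364 → (κ,φ,ℓ)=(0.1838,49.71°,1.7364) → tip=(0.1777,0.2096,1.7071)
cmd 2: set φ=14.96° → (κ,φ,ℓ)=(0.1838,14.96°,1.7364) → tip=(0.2654,0.0709,1.7071)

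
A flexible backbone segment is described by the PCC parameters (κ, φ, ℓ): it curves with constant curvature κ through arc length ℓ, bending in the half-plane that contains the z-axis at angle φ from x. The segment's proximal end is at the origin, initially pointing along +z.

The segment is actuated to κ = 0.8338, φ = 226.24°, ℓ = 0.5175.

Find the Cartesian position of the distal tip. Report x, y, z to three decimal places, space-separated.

θ = κ·ℓ = 0.8338 × 0.5175 = 0.43149 rad
ρ = (1 − cos θ)/κ = (1 − 0.90834)/0.8338 = 0.10993
z = sin θ / κ = 0.41823/0.8338 = 0.50159
x = ρ cos φ = 0.10993 × cos(226.24°) = -0.07603
y = ρ sin φ = 0.10993 × sin(226.24°) = -0.07939

-0.076 -0.079 0.502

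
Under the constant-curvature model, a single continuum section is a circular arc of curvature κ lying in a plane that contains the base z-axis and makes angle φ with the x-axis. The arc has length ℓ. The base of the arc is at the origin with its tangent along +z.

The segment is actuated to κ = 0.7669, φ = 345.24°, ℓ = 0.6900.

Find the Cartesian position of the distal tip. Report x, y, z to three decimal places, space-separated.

0.172 -0.045 0.658

θ = κ·ℓ = 0.7669 × 0.6900 = 0.52916 rad
ρ = (1 − cos θ)/κ = (1 − 0.86323)/0.7669 = 0.17834
z = sin θ / κ = 0.50481/0.7669 = 0.65825
x = ρ cos φ = 0.17834 × cos(345.24°) = 0.17246
y = ρ sin φ = 0.17834 × sin(345.24°) = -0.04544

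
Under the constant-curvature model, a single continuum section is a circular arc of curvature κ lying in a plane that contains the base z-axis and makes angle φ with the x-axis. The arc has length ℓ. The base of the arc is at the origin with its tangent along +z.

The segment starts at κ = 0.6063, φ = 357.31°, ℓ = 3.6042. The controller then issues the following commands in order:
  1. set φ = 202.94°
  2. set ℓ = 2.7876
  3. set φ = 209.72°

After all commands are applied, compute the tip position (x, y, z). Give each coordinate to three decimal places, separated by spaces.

initial: κ=0.6063, φ=357.31°, ℓ=3.6042
cmd 1: set φ=202.94° → (κ,φ,ℓ)=(0.6063,202.94°,3.6042) → tip=(-2.3945,-1.0135,1.3477)
cmd 2: set ℓ=2.7876 → (κ,φ,ℓ)=(0.6063,202.94°,2.7876) → tip=(-1.6997,-0.7194,1.6376)
cmd 3: set φ=209.72° → (κ,φ,ℓ)=(0.6063,209.72°,2.7876) → tip=(-1.6029,-0.9150,1.6376)

-1.603 -0.915 1.638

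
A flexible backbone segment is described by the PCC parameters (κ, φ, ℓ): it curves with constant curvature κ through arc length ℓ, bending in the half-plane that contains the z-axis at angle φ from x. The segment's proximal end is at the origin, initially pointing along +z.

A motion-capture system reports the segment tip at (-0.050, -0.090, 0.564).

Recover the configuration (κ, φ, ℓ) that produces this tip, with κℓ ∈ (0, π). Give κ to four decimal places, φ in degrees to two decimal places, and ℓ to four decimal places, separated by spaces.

ρ = √(x²+y²) = √(-0.050² + -0.090²) = 0.10296
φ = atan2(y, x) mod 360° = atan2(-0.090, -0.050) = 240.9454°
|p|² = ρ² + z² = 0.10296² + 0.564² = 0.32870
κ = 2ρ / |p|² = 2×0.10296 / 0.32870 = 0.62645
θ = 2·atan2(ρ, z) = 2·atan2(0.10296, 0.564) = 0.36112 rad
ℓ = θ/κ = 0.36112/0.62645 = 0.57645

0.6265 240.95 0.5764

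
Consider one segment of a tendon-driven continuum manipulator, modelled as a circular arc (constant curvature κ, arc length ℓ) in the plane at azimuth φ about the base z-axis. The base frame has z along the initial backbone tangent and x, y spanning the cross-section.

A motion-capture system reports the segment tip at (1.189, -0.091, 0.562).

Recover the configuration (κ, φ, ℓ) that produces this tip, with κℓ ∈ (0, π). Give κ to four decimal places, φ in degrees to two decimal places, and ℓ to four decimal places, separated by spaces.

1.3724 355.62 1.6474

ρ = √(x²+y²) = √(1.189² + -0.091²) = 1.19248
φ = atan2(y, x) mod 360° = atan2(-0.091, 1.189) = 355.6234°
|p|² = ρ² + z² = 1.19248² + 0.562² = 1.73785
κ = 2ρ / |p|² = 2×1.19248 / 1.73785 = 1.37236
θ = 2·atan2(ρ, z) = 2·atan2(1.19248, 0.562) = 2.26076 rad
ℓ = θ/κ = 2.26076/1.37236 = 1.64735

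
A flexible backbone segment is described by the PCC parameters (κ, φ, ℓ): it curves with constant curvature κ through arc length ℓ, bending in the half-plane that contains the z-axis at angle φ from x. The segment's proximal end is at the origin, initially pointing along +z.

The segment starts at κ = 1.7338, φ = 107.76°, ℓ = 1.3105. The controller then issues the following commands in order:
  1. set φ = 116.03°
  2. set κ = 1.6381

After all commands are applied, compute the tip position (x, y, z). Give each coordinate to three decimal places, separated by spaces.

initial: κ=1.7338, φ=107.76°, ℓ=1.3105
cmd 1: set φ=116.03° → (κ,φ,ℓ)=(1.7338,116.03°,1.3105) → tip=(-0.4164,0.8527,0.4406)
cmd 2: set κ=1.6381 → (κ,φ,ℓ)=(1.6381,116.03°,1.3105) → tip=(-0.4138,0.8473,0.5120)

-0.414 0.847 0.512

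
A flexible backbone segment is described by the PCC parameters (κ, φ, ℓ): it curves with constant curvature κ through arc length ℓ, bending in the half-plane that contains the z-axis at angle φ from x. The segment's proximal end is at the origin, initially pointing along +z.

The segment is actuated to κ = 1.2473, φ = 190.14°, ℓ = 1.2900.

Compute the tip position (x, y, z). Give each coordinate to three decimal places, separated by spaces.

-0.819 -0.147 0.801

θ = κ·ℓ = 1.2473 × 1.2900 = 1.60902 rad
ρ = (1 − cos θ)/κ = (1 − -0.03821)/1.2473 = 0.83237
z = sin θ / κ = 0.99927/1.2473 = 0.80115
x = ρ cos φ = 0.83237 × cos(190.14°) = -0.81937
y = ρ sin φ = 0.83237 × sin(190.14°) = -0.14654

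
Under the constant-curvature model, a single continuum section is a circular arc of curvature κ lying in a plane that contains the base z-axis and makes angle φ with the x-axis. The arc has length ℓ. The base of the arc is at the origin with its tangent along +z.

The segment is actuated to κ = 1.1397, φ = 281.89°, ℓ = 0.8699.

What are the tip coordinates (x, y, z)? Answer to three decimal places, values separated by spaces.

θ = κ·ℓ = 1.1397 × 0.8699 = 0.99143 rad
ρ = (1 − cos θ)/κ = (1 − 0.54750)/1.1397 = 0.39704
z = sin θ / κ = 0.83681/1.1397 = 0.73423
x = ρ cos φ = 0.39704 × cos(281.89°) = 0.08180
y = ρ sin φ = 0.39704 × sin(281.89°) = -0.38852

0.082 -0.389 0.734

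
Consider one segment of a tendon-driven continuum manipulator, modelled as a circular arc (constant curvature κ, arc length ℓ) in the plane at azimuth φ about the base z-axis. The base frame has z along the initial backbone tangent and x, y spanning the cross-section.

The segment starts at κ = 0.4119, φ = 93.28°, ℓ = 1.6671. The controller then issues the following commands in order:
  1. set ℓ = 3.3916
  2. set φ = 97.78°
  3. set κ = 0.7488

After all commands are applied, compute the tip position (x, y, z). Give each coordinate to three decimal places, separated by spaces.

-0.330 2.414 0.756

initial: κ=0.4119, φ=93.28°, ℓ=1.6671
cmd 1: set ℓ=3.3916 → (κ,φ,ℓ)=(0.4119,93.28°,3.3916) → tip=(-0.1149,2.0047,2.3912)
cmd 2: set φ=97.78° → (κ,φ,ℓ)=(0.4119,97.78°,3.3916) → tip=(-0.2718,1.9895,2.3912)
cmd 3: set κ=0.7488 → (κ,φ,ℓ)=(0.7488,97.78°,3.3916) → tip=(-0.3298,2.4138,0.7562)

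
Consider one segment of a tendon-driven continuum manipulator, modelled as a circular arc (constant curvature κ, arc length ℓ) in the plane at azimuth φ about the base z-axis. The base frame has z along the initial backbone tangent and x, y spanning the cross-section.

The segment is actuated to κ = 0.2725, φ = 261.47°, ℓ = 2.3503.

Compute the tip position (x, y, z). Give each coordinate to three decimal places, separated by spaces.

-0.108 -0.719 2.193

θ = κ·ℓ = 0.2725 × 2.3503 = 0.64046 rad
ρ = (1 − cos θ)/κ = (1 − 0.80182)/0.2725 = 0.72726
z = sin θ / κ = 0.59756/0.2725 = 2.19289
x = ρ cos φ = 0.72726 × cos(261.47°) = -0.10787
y = ρ sin φ = 0.72726 × sin(261.47°) = -0.71921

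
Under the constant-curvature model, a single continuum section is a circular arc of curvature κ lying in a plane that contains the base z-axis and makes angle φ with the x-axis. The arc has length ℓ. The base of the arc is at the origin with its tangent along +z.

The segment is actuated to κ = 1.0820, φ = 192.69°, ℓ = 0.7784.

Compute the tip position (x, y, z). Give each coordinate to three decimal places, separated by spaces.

θ = κ·ℓ = 1.0820 × 0.7784 = 0.84223 rad
ρ = (1 − cos θ)/κ = (1 − 0.66580)/1.0820 = 0.30887
z = sin θ / κ = 0.74613/1.0820 = 0.68958
x = ρ cos φ = 0.30887 × cos(192.69°) = -0.30133
y = ρ sin φ = 0.30887 × sin(192.69°) = -0.06785

-0.301 -0.068 0.690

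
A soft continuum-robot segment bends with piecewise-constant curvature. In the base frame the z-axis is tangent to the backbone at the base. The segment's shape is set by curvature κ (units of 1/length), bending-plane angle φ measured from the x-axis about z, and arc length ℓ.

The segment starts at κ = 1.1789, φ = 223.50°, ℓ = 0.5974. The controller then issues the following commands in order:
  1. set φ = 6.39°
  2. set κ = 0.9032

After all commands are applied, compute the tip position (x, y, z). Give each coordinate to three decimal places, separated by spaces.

0.156 0.018 0.569

initial: κ=1.1789, φ=223.50°, ℓ=0.5974
cmd 1: set φ=6.39° → (κ,φ,ℓ)=(1.1789,6.39°,0.5974) → tip=(0.2006,0.0225,0.5492)
cmd 2: set κ=0.9032 → (κ,φ,ℓ)=(0.9032,6.39°,0.5974) → tip=(0.1563,0.0175,0.5688)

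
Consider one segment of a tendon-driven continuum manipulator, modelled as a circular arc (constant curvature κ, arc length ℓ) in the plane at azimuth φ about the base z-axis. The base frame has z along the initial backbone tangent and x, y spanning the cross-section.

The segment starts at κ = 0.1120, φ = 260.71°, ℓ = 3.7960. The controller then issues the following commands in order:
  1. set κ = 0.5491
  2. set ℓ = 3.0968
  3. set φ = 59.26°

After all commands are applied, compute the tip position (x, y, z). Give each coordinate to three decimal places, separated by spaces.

initial: κ=0.1120, φ=260.71°, ℓ=3.7960
cmd 1: set κ=0.5491 → (κ,φ,ℓ)=(0.5491,260.71°,3.7960) → tip=(-0.4384,-2.6803,1.5862)
cmd 2: set ℓ=3.0968 → (κ,φ,ℓ)=(0.5491,260.71°,3.0968) → tip=(-0.3320,-2.0297,1.8059)
cmd 3: set φ=59.26° → (κ,φ,ℓ)=(0.5491,59.26°,3.0968) → tip=(1.0512,1.7677,1.8059)

1.051 1.768 1.806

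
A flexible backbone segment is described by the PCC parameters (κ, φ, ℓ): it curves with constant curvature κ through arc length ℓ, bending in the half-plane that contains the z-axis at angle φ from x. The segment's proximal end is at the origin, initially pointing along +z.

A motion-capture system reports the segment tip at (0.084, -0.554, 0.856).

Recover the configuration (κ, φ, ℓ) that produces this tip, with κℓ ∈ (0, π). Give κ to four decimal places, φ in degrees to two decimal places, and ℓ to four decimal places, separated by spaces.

ρ = √(x²+y²) = √(0.084² + -0.554²) = 0.56033
φ = atan2(y, x) mod 360° = atan2(-0.554, 0.084) = 278.6218°
|p|² = ρ² + z² = 0.56033² + 0.856² = 1.04671
κ = 2ρ / |p|² = 2×0.56033 / 1.04671 = 1.07066
θ = 2·atan2(ρ, z) = 2·atan2(0.56033, 0.856) = 1.15920 rad
ℓ = θ/κ = 1.15920/1.07066 = 1.08270

1.0707 278.62 1.0827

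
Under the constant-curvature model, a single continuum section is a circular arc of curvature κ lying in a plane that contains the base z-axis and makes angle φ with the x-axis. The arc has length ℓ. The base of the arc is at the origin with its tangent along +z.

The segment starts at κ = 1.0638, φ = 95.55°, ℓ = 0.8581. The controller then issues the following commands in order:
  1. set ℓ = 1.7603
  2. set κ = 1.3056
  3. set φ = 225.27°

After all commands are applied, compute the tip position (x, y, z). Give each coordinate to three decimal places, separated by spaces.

initial: κ=1.0638, φ=95.55°, ℓ=0.8581
cmd 1: set ℓ=1.7603 → (κ,φ,ℓ)=(1.0638,95.55°,1.7603) → tip=(-0.1179,1.2137,0.8975)
cmd 2: set κ=1.3056 → (κ,φ,ℓ)=(1.3056,95.55°,1.7603) → tip=(-0.1233,1.2693,0.5721)
cmd 3: set φ=225.27° → (κ,φ,ℓ)=(1.3056,225.27°,1.7603) → tip=(-0.8975,-0.9060,0.5721)

-0.897 -0.906 0.572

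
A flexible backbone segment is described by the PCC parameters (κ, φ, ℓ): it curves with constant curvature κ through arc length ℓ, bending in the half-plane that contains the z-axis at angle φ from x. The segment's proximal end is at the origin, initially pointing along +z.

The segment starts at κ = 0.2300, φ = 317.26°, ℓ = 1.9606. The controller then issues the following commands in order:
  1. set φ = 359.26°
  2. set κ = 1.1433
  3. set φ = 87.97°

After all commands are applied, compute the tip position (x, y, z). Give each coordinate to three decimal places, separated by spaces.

initial: κ=0.2300, φ=317.26°, ℓ=1.9606
cmd 1: set φ=359.26° → (κ,φ,ℓ)=(0.2300,359.26°,1.9606) → tip=(0.4346,-0.0056,1.8948)
cmd 2: set κ=1.1433 → (κ,φ,ℓ)=(1.1433,359.26°,1.9606) → tip=(1.4182,-0.0183,0.6852)
cmd 3: set φ=87.97° → (κ,φ,ℓ)=(1.1433,87.97°,1.9606) → tip=(0.0502,1.4174,0.6852)

0.050 1.417 0.685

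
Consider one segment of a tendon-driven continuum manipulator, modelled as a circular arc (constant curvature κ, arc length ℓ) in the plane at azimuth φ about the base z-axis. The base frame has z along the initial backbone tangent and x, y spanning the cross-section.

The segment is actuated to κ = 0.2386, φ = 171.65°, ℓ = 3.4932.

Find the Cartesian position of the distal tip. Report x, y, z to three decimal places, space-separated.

θ = κ·ℓ = 0.2386 × 3.4932 = 0.83348 rad
ρ = (1 − cos θ)/κ = (1 − 0.67231)/0.2386 = 1.37341
z = sin θ / κ = 0.74027/0.2386 = 3.10257
x = ρ cos φ = 1.37341 × cos(171.65°) = -1.35885
y = ρ sin φ = 1.37341 × sin(171.65°) = 0.19945

-1.359 0.199 3.103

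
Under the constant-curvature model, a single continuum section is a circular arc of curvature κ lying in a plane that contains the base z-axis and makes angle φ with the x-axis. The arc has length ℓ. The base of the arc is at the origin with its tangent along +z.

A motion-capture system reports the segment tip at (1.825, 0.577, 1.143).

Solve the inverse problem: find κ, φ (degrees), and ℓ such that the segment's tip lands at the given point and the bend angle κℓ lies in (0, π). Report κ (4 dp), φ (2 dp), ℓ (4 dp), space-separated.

ρ = √(x²+y²) = √(1.825² + 0.577²) = 1.91404
φ = atan2(y, x) mod 360° = atan2(0.577, 1.825) = 17.5451°
|p|² = ρ² + z² = 1.91404² + 1.143² = 4.97000
κ = 2ρ / |p|² = 2×1.91404 / 4.97000 = 0.77024
θ = 2·atan2(ρ, z) = 2·atan2(1.91404, 1.143) = 2.06493 rad
ℓ = θ/κ = 2.06493/0.77024 = 2.68090

0.7702 17.55 2.6809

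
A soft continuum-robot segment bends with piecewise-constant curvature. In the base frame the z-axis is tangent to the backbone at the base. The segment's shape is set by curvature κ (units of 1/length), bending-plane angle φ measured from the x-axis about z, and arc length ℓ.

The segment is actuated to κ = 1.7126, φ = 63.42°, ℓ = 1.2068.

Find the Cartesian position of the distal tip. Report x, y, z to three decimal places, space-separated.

θ = κ·ℓ = 1.7126 × 1.2068 = 2.06677 rad
ρ = (1 − cos θ)/κ = (1 − -0.47588)/1.7126 = 0.86178
z = sin θ / κ = 0.87951/1.7126 = 0.51355
x = ρ cos φ = 0.86178 × cos(63.42°) = 0.38560
y = ρ sin φ = 0.86178 × sin(63.42°) = 0.77070

0.386 0.771 0.514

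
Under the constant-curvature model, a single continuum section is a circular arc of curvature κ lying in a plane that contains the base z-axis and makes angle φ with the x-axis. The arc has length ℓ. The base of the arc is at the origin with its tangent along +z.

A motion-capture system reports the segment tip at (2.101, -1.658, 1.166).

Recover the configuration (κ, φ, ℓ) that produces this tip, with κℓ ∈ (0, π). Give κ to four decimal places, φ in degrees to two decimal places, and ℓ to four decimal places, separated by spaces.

0.6281 321.72 3.6937

ρ = √(x²+y²) = √(2.101² + -1.658²) = 2.67641
φ = atan2(y, x) mod 360° = atan2(-1.658, 2.101) = 321.7213°
|p|² = ρ² + z² = 2.67641² + 1.166² = 8.52272
κ = 2ρ / |p|² = 2×2.67641 / 8.52272 = 0.62806
θ = 2·atan2(ρ, z) = 2·atan2(2.67641, 1.166) = 2.31987 rad
ℓ = θ/κ = 2.31987/0.62806 = 3.69367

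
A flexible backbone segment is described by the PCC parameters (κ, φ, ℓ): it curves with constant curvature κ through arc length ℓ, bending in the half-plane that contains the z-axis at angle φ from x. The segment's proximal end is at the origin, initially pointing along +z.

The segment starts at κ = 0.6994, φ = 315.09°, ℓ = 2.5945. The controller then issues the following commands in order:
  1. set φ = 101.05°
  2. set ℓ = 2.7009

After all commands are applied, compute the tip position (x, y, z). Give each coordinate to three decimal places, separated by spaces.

initial: κ=0.6994, φ=315.09°, ℓ=2.5945
cmd 1: set φ=101.05° → (κ,φ,ℓ)=(0.6994,101.05°,2.5945) → tip=(-0.3402,1.7420,1.3875)
cmd 2: set ℓ=2.7009 → (κ,φ,ℓ)=(0.6994,101.05°,2.7009) → tip=(-0.3598,1.8423,1.3580)

-0.360 1.842 1.358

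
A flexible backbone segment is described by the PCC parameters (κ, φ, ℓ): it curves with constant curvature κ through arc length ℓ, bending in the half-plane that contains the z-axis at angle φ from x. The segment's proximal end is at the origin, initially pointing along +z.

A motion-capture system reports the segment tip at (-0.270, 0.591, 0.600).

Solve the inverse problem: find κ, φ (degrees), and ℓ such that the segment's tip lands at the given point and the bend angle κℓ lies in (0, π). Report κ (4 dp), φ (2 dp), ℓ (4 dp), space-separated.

1.6614 114.55 0.9934

ρ = √(x²+y²) = √(-0.270² + 0.591²) = 0.64975
φ = atan2(y, x) mod 360° = atan2(0.591, -0.270) = 114.5534°
|p|² = ρ² + z² = 0.64975² + 0.600² = 0.78218
κ = 2ρ / |p|² = 2×0.64975 / 0.78218 = 1.66139
θ = 2·atan2(ρ, z) = 2·atan2(0.64975, 0.600) = 1.65038 rad
ℓ = θ/κ = 1.65038/1.66139 = 0.99337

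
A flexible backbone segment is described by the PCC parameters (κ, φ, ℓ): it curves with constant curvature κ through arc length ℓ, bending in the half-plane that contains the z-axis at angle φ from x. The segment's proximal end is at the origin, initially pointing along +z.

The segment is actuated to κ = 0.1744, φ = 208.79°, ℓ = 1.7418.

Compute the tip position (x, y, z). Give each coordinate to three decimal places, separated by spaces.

-0.230 -0.126 1.715

θ = κ·ℓ = 0.1744 × 1.7418 = 0.30377 rad
ρ = (1 − cos θ)/κ = (1 − 0.95422)/0.1744 = 0.26253
z = sin θ / κ = 0.29912/0.1744 = 1.71514
x = ρ cos φ = 0.26253 × cos(208.79°) = -0.23007
y = ρ sin φ = 0.26253 × sin(208.79°) = -0.12643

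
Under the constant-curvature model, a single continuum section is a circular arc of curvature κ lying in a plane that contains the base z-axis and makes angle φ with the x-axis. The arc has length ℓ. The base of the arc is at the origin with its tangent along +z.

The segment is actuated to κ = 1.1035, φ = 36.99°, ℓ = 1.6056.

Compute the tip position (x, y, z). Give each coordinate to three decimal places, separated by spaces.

0.868 0.654 0.888

θ = κ·ℓ = 1.1035 × 1.6056 = 1.77178 rad
ρ = (1 − cos θ)/κ = (1 − -0.19963)/1.1035 = 1.08712
z = sin θ / κ = 0.97987/1.1035 = 0.88797
x = ρ cos φ = 1.08712 × cos(36.99°) = 0.86832
y = ρ sin φ = 1.08712 × sin(36.99°) = 0.65409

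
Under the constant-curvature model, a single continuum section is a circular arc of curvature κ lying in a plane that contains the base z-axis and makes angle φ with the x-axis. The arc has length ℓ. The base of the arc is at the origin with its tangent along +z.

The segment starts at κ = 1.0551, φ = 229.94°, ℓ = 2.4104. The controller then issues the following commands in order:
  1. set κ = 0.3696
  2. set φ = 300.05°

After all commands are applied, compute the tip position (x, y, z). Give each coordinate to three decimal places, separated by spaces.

initial: κ=1.0551, φ=229.94°, ℓ=2.4104
cmd 1: set κ=0.3696 → (κ,φ,ℓ)=(0.3696,229.94°,2.4104) → tip=(-0.6465,-0.7688,2.1040)
cmd 2: set φ=300.05° → (κ,φ,ℓ)=(0.3696,300.05°,2.4104) → tip=(0.5030,-0.8695,2.1040)

0.503 -0.870 2.104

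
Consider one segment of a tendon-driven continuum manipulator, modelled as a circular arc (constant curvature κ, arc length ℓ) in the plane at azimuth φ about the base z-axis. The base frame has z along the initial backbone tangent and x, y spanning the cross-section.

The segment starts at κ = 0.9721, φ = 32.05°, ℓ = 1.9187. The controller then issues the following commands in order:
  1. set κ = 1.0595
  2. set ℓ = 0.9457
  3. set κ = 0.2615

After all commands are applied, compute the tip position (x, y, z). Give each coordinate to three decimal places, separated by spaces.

0.099 0.062 0.936

initial: κ=0.9721, φ=32.05°, ℓ=1.9187
cmd 1: set κ=1.0595 → (κ,φ,ℓ)=(1.0595,32.05°,1.9187) → tip=(1.1566,0.7241,0.8449)
cmd 2: set ℓ=0.9457 → (κ,φ,ℓ)=(1.0595,32.05°,0.9457) → tip=(0.3691,0.2311,0.7952)
cmd 3: set κ=0.2615 → (κ,φ,ℓ)=(0.2615,32.05°,0.9457) → tip=(0.0986,0.0617,0.9361)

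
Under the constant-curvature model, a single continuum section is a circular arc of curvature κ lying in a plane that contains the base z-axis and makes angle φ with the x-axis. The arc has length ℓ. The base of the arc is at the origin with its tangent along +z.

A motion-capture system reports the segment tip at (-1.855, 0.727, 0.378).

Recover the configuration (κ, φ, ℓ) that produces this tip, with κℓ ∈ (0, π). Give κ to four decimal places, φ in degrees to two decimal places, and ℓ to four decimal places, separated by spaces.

ρ = √(x²+y²) = √(-1.855² + 0.727²) = 1.99237
φ = atan2(y, x) mod 360° = atan2(0.727, -1.855) = 158.5991°
|p|² = ρ² + z² = 1.99237² + 0.378² = 4.11244
κ = 2ρ / |p|² = 2×1.99237 / 4.11244 = 0.96895
θ = 2·atan2(ρ, z) = 2·atan2(1.99237, 0.378) = 2.76660 rad
ℓ = θ/κ = 2.76660/0.96895 = 2.85526

0.9690 158.60 2.8553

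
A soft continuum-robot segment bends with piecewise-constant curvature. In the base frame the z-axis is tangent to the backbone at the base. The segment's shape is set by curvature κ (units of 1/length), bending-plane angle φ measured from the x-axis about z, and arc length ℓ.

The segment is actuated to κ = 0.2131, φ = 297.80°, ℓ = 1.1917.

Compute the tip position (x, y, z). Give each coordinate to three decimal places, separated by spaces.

θ = κ·ℓ = 0.2131 × 1.1917 = 0.25395 rad
ρ = (1 − cos θ)/κ = (1 − 0.96793)/0.2131 = 0.15051
z = sin θ / κ = 0.25123/0.2131 = 1.17893
x = ρ cos φ = 0.15051 × cos(297.80°) = 0.07019
y = ρ sin φ = 0.15051 × sin(297.80°) = -0.13313

0.070 -0.133 1.179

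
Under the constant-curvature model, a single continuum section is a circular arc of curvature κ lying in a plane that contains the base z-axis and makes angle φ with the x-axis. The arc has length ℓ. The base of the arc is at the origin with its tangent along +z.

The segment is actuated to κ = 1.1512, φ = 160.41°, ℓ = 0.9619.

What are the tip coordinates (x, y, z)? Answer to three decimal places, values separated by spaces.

-0.453 0.161 0.777

θ = κ·ℓ = 1.1512 × 0.9619 = 1.10734 rad
ρ = (1 − cos θ)/κ = (1 − 0.44704)/1.1512 = 0.48033
z = sin θ / κ = 0.89451/1.1512 = 0.77703
x = ρ cos φ = 0.48033 × cos(160.41°) = -0.45253
y = ρ sin φ = 0.48033 × sin(160.41°) = 0.16105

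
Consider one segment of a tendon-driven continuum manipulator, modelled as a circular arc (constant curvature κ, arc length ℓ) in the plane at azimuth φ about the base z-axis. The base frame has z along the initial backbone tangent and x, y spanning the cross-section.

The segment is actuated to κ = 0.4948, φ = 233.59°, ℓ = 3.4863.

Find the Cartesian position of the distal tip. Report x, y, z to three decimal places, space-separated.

-1.384 -1.876 1.997

θ = κ·ℓ = 0.4948 × 3.4863 = 1.72502 rad
ρ = (1 − cos θ)/κ = (1 − -0.15361)/0.4948 = 2.33148
z = sin θ / κ = 0.98813/0.4948 = 1.99703
x = ρ cos φ = 2.33148 × cos(233.59°) = -1.38387
y = ρ sin φ = 2.33148 × sin(233.59°) = -1.87635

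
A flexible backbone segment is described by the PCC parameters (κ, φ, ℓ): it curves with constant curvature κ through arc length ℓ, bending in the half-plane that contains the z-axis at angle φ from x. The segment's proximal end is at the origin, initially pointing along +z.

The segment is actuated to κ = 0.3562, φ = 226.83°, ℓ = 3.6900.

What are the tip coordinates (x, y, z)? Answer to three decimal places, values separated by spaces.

θ = κ·ℓ = 0.3562 × 3.6900 = 1.31438 rad
ρ = (1 − cos θ)/κ = (1 − 0.25362)/0.3562 = 2.09540
z = sin θ / κ = 0.96730/0.3562 = 2.71562
x = ρ cos φ = 2.09540 × cos(226.83°) = -1.43360
y = ρ sin φ = 2.09540 × sin(226.83°) = -1.52823

-1.434 -1.528 2.716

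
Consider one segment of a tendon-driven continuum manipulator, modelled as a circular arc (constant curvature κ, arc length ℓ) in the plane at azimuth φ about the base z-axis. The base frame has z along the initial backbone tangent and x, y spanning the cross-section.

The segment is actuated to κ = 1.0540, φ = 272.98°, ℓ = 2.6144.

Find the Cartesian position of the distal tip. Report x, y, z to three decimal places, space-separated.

θ = κ·ℓ = 1.0540 × 2.6144 = 2.75558 rad
ρ = (1 − cos θ)/κ = (1 − -0.92642)/1.0540 = 1.82772
z = sin θ / κ = 0.37650/1.0540 = 0.35721
x = ρ cos φ = 1.82772 × cos(272.98°) = 0.09502
y = ρ sin φ = 1.82772 × sin(272.98°) = -1.82525

0.095 -1.825 0.357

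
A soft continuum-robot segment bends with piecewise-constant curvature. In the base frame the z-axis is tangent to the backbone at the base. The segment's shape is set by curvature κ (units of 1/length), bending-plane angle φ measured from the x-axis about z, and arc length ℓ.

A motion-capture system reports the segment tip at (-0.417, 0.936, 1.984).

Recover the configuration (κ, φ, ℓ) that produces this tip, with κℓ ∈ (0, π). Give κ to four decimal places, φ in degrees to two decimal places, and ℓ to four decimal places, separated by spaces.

ρ = √(x²+y²) = √(-0.417² + 0.936²) = 1.02469
φ = atan2(y, x) mod 360° = atan2(0.936, -0.417) = 114.0136°
|p|² = ρ² + z² = 1.02469² + 1.984² = 4.98624
κ = 2ρ / |p|² = 2×1.02469 / 4.98624 = 0.41101
θ = 2·atan2(ρ, z) = 2·atan2(1.02469, 1.984) = 0.95348 rad
ℓ = θ/κ = 0.95348/0.41101 = 2.31987

0.4110 114.01 2.3199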